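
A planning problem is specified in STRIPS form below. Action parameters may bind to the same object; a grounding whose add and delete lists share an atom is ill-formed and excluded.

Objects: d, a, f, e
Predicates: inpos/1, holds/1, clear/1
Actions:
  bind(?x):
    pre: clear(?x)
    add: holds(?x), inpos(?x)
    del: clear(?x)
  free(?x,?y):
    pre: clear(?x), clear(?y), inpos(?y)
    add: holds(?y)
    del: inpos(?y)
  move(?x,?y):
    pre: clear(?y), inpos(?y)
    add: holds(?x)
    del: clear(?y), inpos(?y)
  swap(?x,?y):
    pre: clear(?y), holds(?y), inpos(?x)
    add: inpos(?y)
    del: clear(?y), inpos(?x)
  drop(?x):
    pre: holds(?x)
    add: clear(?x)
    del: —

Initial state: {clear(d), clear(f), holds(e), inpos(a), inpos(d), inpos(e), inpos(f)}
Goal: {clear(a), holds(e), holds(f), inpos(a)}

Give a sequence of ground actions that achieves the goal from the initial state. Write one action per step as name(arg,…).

1. bind(f)  →  {clear(d), holds(e), holds(f), inpos(a), inpos(d), inpos(e), inpos(f)}
2. move(a,d)  →  {holds(a), holds(e), holds(f), inpos(a), inpos(e), inpos(f)}
3. drop(a)  →  {clear(a), holds(a), holds(e), holds(f), inpos(a), inpos(e), inpos(f)}

bind(f); move(a,d); drop(a)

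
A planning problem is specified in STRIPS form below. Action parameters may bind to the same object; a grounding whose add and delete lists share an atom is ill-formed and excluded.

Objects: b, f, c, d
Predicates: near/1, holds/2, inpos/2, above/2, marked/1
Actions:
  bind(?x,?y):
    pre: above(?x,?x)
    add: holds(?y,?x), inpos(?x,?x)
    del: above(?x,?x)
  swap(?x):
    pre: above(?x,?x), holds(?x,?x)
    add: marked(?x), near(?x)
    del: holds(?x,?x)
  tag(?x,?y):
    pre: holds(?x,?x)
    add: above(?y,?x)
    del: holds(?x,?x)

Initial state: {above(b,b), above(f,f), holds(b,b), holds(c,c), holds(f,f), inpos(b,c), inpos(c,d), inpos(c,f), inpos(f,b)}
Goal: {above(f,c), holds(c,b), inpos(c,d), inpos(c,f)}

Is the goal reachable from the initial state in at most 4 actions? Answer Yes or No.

1. bind(b,c)  →  {above(f,f), holds(b,b), holds(c,b), holds(c,c), holds(f,f), inpos(b,b), inpos(b,c), inpos(c,d), inpos(c,f), inpos(f,b)}
2. tag(c,f)  →  {above(f,c), above(f,f), holds(b,b), holds(c,b), holds(f,f), inpos(b,b), inpos(b,c), inpos(c,d), inpos(c,f), inpos(f,b)}
optimal plan length = 2; 2 ≤ 4

Yes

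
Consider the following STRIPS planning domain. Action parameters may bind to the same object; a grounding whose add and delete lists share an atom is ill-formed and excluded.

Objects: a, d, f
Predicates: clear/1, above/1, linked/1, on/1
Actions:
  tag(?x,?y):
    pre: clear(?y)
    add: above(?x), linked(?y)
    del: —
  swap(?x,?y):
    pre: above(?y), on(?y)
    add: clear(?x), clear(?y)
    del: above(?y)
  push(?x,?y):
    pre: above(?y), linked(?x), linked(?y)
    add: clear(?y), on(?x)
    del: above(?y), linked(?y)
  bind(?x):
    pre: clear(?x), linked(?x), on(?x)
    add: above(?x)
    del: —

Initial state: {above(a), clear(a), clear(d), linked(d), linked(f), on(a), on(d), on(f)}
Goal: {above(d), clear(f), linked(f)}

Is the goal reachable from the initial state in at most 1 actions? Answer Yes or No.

1. tag(d,a)  →  {above(a), above(d), clear(a), clear(d), linked(a), linked(d), linked(f), on(a), on(d), on(f)}
2. swap(f,a)  →  {above(d), clear(a), clear(d), clear(f), linked(a), linked(d), linked(f), on(a), on(d), on(f)}
optimal plan length = 2; 2 > 1

No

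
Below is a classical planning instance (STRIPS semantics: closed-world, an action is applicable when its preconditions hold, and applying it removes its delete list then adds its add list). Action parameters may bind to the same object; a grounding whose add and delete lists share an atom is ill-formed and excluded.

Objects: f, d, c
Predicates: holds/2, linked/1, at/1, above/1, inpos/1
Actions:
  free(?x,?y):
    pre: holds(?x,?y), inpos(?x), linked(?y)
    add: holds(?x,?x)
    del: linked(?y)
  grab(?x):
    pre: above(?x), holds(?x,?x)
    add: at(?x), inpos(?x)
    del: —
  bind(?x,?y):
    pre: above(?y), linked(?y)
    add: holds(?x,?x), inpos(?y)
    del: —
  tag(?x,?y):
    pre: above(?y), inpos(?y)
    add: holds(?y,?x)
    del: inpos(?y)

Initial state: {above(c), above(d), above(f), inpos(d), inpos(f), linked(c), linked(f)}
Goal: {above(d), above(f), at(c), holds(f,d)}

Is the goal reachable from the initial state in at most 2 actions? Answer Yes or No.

No

1. bind(c,f)  →  {above(c), above(d), above(f), holds(c,c), inpos(d), inpos(f), linked(c), linked(f)}
2. grab(c)  →  {above(c), above(d), above(f), at(c), holds(c,c), inpos(c), inpos(d), inpos(f), linked(c), linked(f)}
3. tag(d,f)  →  {above(c), above(d), above(f), at(c), holds(c,c), holds(f,d), inpos(c), inpos(d), linked(c), linked(f)}
optimal plan length = 3; 3 > 2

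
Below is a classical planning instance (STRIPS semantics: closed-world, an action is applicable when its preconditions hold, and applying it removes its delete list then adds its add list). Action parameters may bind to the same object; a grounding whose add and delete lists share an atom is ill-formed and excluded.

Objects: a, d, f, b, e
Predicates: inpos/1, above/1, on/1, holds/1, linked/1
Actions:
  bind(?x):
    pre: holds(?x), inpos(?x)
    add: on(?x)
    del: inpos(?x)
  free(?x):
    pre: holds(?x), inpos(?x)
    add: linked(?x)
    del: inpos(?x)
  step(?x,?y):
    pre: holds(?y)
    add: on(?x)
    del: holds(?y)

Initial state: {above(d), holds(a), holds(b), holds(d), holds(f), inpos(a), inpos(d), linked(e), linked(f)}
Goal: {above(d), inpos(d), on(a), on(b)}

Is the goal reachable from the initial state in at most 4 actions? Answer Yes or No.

1. bind(a)  →  {above(d), holds(a), holds(b), holds(d), holds(f), inpos(d), linked(e), linked(f), on(a)}
2. step(b,a)  →  {above(d), holds(b), holds(d), holds(f), inpos(d), linked(e), linked(f), on(a), on(b)}
optimal plan length = 2; 2 ≤ 4

Yes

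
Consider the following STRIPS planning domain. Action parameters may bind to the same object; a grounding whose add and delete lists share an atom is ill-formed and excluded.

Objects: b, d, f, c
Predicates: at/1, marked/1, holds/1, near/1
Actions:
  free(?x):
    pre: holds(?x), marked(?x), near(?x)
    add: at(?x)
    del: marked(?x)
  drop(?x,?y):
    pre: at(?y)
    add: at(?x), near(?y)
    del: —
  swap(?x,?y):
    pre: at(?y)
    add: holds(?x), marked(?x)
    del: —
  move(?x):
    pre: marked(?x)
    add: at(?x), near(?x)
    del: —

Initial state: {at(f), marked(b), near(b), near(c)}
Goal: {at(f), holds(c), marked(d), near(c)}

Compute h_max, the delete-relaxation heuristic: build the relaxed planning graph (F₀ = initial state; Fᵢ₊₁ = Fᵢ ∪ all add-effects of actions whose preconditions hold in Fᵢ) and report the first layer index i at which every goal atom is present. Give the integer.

F0 = init (4 atoms)
F1 = F0 ∪ {at(b), at(c), at(d), holds(b), holds(c), holds(d), holds(f), marked(c), marked(d), marked(f), near(f)}  (15 atoms)
goal ⊆ F1  ⇒  h_max = 1

1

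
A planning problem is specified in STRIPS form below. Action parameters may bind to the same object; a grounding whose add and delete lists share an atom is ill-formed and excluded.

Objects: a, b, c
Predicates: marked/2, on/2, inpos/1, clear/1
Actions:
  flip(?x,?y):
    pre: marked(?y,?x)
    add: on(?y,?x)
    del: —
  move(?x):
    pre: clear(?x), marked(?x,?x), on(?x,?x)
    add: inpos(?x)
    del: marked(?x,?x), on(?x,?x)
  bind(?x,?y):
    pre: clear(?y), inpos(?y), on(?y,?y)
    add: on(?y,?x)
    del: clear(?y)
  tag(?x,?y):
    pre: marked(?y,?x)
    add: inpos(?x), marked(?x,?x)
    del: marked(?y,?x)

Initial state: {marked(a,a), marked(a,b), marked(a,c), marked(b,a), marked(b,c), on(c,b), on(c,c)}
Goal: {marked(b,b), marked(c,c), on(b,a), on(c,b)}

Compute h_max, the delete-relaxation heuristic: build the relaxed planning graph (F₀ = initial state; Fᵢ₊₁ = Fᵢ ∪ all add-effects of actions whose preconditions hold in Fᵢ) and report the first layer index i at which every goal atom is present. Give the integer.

F0 = init (7 atoms)
F1 = F0 ∪ {inpos(a), inpos(b), inpos(c), marked(b,b), marked(c,c), on(a,a), on(a,b), on(a,c), on(b,a), on(b,c)}  (17 atoms)
goal ⊆ F1  ⇒  h_max = 1

1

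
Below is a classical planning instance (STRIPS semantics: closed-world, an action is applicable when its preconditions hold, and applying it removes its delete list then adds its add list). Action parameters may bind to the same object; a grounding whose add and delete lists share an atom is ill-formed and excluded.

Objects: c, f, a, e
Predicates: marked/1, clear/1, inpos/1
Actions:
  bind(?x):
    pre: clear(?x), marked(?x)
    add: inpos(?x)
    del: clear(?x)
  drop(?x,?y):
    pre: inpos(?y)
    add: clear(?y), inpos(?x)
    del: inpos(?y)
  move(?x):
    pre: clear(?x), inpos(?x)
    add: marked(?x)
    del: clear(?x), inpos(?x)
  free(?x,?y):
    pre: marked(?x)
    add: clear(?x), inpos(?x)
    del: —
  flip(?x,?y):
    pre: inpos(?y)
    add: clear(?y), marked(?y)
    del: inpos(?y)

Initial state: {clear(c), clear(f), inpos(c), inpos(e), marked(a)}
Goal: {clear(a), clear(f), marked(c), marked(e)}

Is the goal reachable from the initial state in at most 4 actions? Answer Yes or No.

Yes

1. move(c)  →  {clear(f), inpos(e), marked(a), marked(c)}
2. free(a,c)  →  {clear(a), clear(f), inpos(a), inpos(e), marked(a), marked(c)}
3. flip(c,e)  →  {clear(a), clear(e), clear(f), inpos(a), marked(a), marked(c), marked(e)}
optimal plan length = 3; 3 ≤ 4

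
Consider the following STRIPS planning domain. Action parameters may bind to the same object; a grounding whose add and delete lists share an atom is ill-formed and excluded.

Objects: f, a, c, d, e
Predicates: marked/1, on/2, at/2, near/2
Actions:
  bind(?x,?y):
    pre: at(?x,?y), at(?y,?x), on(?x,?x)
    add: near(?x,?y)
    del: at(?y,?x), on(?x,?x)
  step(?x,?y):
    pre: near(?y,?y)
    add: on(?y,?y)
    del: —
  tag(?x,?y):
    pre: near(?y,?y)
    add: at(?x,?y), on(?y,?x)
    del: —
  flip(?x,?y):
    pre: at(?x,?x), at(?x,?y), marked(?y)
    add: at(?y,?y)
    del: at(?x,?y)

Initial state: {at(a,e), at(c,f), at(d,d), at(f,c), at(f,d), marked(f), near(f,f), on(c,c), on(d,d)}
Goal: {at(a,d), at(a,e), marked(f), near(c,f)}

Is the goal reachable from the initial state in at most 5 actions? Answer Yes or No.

Yes

1. bind(c,f)  →  {at(a,e), at(c,f), at(d,d), at(f,d), marked(f), near(c,f), near(f,f), on(d,d)}
2. bind(d,d)  →  {at(a,e), at(c,f), at(f,d), marked(f), near(c,f), near(d,d), near(f,f)}
3. tag(a,d)  →  {at(a,d), at(a,e), at(c,f), at(f,d), marked(f), near(c,f), near(d,d), near(f,f), on(d,a)}
optimal plan length = 3; 3 ≤ 5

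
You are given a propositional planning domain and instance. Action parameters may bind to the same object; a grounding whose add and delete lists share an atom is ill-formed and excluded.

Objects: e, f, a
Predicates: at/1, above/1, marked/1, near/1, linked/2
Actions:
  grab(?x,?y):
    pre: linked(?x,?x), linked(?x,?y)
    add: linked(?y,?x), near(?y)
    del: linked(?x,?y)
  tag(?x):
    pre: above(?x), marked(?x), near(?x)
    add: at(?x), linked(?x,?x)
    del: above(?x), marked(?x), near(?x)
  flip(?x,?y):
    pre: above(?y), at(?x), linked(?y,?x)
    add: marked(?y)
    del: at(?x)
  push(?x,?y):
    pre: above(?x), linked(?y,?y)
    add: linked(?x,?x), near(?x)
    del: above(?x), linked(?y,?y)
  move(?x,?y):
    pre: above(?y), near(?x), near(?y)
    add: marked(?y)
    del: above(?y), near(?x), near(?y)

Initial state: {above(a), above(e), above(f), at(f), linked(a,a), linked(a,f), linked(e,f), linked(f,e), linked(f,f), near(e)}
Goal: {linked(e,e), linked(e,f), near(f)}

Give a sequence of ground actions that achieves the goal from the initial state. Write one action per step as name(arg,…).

grab(a,f); push(e,f)

1. grab(a,f)  →  {above(a), above(e), above(f), at(f), linked(a,a), linked(e,f), linked(f,a), linked(f,e), linked(f,f), near(e), near(f)}
2. push(e,f)  →  {above(a), above(f), at(f), linked(a,a), linked(e,e), linked(e,f), linked(f,a), linked(f,e), near(e), near(f)}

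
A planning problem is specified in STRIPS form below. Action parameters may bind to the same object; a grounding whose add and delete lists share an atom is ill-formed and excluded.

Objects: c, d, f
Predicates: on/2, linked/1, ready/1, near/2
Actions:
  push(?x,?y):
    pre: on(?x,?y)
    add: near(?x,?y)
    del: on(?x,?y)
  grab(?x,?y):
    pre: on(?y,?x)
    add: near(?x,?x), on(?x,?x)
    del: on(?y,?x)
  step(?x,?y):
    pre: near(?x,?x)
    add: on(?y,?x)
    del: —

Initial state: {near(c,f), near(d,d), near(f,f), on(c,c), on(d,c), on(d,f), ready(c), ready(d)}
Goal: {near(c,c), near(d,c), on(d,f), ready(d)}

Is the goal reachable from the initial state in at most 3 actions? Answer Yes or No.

1. push(c,c)  →  {near(c,c), near(c,f), near(d,d), near(f,f), on(d,c), on(d,f), ready(c), ready(d)}
2. push(d,c)  →  {near(c,c), near(c,f), near(d,c), near(d,d), near(f,f), on(d,f), ready(c), ready(d)}
optimal plan length = 2; 2 ≤ 3

Yes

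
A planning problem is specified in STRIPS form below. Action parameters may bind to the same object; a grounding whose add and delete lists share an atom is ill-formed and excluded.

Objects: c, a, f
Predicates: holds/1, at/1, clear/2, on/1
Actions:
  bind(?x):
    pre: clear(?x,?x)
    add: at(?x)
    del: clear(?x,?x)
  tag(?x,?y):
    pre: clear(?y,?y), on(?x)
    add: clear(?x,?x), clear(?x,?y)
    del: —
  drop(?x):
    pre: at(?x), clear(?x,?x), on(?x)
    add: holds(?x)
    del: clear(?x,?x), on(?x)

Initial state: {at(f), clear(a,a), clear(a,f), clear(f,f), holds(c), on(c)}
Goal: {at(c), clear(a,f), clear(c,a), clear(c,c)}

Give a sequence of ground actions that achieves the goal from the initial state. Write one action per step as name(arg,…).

1. tag(c,a)  →  {at(f), clear(a,a), clear(a,f), clear(c,a), clear(c,c), clear(f,f), holds(c), on(c)}
2. bind(c)  →  {at(c), at(f), clear(a,a), clear(a,f), clear(c,a), clear(f,f), holds(c), on(c)}
3. tag(c,a)  →  {at(c), at(f), clear(a,a), clear(a,f), clear(c,a), clear(c,c), clear(f,f), holds(c), on(c)}

tag(c,a); bind(c); tag(c,a)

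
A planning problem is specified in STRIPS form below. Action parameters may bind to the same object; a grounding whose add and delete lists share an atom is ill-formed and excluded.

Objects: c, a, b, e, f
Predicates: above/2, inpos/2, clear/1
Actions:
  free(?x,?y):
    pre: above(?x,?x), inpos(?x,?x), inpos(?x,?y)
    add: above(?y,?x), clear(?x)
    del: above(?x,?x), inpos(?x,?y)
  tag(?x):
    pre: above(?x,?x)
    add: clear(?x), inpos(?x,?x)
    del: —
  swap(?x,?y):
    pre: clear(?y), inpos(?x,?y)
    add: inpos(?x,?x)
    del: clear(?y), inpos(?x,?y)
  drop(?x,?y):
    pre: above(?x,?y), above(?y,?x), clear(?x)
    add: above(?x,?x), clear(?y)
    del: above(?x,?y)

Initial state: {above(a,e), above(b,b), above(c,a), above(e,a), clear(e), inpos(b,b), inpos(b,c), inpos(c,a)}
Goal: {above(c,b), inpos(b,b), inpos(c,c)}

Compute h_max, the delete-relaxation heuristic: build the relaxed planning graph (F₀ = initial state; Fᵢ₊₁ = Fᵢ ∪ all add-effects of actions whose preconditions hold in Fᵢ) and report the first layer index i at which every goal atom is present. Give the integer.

2

F0 = init (8 atoms)
F1 = F0 ∪ {above(c,b), above(e,e), clear(a), clear(b)}  (12 atoms)
F2 = F1 ∪ {above(a,a), inpos(c,c), inpos(e,e)}  (15 atoms)
goal ⊆ F2  ⇒  h_max = 2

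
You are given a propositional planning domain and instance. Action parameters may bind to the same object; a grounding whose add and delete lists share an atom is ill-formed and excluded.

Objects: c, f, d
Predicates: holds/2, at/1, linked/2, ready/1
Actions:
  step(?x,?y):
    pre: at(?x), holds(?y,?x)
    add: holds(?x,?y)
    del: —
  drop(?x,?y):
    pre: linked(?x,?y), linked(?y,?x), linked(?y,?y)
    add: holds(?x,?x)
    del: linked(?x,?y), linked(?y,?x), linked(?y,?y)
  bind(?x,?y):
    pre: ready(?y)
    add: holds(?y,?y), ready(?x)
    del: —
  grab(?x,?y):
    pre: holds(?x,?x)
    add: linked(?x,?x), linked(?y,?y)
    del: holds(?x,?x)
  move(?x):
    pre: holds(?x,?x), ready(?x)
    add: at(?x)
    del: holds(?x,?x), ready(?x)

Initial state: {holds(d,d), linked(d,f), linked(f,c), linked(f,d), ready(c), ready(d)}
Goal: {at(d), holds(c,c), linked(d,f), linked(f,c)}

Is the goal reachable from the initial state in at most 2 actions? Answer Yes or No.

Yes

1. bind(c,c)  →  {holds(c,c), holds(d,d), linked(d,f), linked(f,c), linked(f,d), ready(c), ready(d)}
2. move(d)  →  {at(d), holds(c,c), linked(d,f), linked(f,c), linked(f,d), ready(c)}
optimal plan length = 2; 2 ≤ 2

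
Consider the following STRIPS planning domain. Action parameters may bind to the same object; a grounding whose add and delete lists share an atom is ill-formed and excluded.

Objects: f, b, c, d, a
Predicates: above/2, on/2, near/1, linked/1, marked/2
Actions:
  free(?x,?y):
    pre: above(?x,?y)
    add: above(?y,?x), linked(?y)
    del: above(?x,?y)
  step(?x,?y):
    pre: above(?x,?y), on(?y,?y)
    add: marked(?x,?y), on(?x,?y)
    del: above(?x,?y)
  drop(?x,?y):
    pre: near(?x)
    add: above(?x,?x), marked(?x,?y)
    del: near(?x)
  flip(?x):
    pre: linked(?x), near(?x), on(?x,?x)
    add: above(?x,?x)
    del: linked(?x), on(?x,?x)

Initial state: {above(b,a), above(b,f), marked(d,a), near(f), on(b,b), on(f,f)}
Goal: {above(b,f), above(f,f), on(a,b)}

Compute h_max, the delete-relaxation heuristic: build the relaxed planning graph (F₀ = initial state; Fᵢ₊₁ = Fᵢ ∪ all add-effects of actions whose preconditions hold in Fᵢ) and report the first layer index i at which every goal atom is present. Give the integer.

2

F0 = init (6 atoms)
F1 = F0 ∪ {above(a,b), above(f,b), above(f,f), linked(a), linked(f), marked(b,f), marked(f,a), marked(f,b), marked(f,c), marked(f,d), marked(f,f), on(b,f)}  (18 atoms)
F2 = F1 ∪ {linked(b), marked(a,b), on(a,b), on(f,b)}  (22 atoms)
goal ⊆ F2  ⇒  h_max = 2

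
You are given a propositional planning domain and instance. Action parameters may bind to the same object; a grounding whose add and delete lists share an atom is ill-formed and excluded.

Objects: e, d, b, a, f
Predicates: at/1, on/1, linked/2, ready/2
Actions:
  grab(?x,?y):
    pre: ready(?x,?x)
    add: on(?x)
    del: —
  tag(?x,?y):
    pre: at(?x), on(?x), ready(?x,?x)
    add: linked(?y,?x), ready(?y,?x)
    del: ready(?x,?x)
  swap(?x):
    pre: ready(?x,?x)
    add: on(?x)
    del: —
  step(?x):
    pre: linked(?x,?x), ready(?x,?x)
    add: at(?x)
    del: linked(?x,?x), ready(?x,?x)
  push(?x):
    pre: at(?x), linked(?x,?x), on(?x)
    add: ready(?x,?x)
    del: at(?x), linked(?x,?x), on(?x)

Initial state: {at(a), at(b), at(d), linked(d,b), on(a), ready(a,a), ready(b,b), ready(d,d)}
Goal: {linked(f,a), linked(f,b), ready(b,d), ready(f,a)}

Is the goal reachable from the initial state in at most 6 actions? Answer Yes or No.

Yes

1. grab(d,e)  →  {at(a), at(b), at(d), linked(d,b), on(a), on(d), ready(a,a), ready(b,b), ready(d,d)}
2. grab(b,e)  →  {at(a), at(b), at(d), linked(d,b), on(a), on(b), on(d), ready(a,a), ready(b,b), ready(d,d)}
3. tag(d,b)  →  {at(a), at(b), at(d), linked(b,d), linked(d,b), on(a), on(b), on(d), ready(a,a), ready(b,b), ready(b,d)}
4. tag(b,f)  →  {at(a), at(b), at(d), linked(b,d), linked(d,b), linked(f,b), on(a), on(b), on(d), ready(a,a), ready(b,d), ready(f,b)}
5. tag(a,f)  →  {at(a), at(b), at(d), linked(b,d), linked(d,b), linked(f,a), linked(f,b), on(a), on(b), on(d), ready(b,d), ready(f,a), ready(f,b)}
optimal plan length = 5; 5 ≤ 6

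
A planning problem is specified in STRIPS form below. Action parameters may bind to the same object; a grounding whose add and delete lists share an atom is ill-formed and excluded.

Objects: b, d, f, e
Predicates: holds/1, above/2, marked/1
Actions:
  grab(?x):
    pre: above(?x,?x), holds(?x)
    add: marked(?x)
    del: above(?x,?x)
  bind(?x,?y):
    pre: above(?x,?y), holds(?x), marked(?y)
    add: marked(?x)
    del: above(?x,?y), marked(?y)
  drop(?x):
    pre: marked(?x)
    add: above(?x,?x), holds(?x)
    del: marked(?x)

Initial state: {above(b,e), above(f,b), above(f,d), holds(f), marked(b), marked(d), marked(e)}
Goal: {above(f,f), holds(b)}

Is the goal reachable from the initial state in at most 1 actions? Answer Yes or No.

1. bind(f,d)  →  {above(b,e), above(f,b), holds(f), marked(b), marked(e), marked(f)}
2. drop(b)  →  {above(b,b), above(b,e), above(f,b), holds(b), holds(f), marked(e), marked(f)}
3. drop(f)  →  {above(b,b), above(b,e), above(f,b), above(f,f), holds(b), holds(f), marked(e)}
optimal plan length = 3; 3 > 1

No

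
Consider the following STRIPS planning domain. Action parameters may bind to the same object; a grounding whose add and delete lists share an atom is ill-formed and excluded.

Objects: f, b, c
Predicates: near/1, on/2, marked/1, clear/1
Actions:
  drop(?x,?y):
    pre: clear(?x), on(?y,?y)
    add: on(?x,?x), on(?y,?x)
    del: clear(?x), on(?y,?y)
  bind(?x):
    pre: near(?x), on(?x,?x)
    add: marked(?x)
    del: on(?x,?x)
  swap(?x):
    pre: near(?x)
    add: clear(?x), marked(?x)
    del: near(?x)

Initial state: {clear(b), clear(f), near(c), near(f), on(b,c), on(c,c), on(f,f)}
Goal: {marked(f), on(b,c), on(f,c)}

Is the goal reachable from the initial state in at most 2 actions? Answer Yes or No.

No

1. swap(f)  →  {clear(b), clear(f), marked(f), near(c), on(b,c), on(c,c), on(f,f)}
2. swap(c)  →  {clear(b), clear(c), clear(f), marked(c), marked(f), on(b,c), on(c,c), on(f,f)}
3. drop(c,f)  →  {clear(b), clear(f), marked(c), marked(f), on(b,c), on(c,c), on(f,c)}
optimal plan length = 3; 3 > 2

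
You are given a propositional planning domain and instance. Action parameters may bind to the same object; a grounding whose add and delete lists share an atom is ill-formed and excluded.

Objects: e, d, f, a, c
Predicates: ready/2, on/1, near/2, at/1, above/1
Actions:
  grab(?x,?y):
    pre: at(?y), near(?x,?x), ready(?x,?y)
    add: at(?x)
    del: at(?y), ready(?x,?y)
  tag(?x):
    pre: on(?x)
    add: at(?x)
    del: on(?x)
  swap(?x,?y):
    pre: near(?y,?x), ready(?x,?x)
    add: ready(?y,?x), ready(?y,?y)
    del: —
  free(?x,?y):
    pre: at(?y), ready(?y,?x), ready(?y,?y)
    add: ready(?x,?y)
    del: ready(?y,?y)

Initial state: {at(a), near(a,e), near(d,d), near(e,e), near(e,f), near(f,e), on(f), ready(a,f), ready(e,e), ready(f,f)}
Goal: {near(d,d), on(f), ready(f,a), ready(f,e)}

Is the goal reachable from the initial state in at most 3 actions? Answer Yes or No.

Yes

1. swap(e,f)  →  {at(a), near(a,e), near(d,d), near(e,e), near(e,f), near(f,e), on(f), ready(a,f), ready(e,e), ready(f,e), ready(f,f)}
2. swap(e,a)  →  {at(a), near(a,e), near(d,d), near(e,e), near(e,f), near(f,e), on(f), ready(a,a), ready(a,e), ready(a,f), ready(e,e), ready(f,e), ready(f,f)}
3. free(f,a)  →  {at(a), near(a,e), near(d,d), near(e,e), near(e,f), near(f,e), on(f), ready(a,e), ready(a,f), ready(e,e), ready(f,a), ready(f,e), ready(f,f)}
optimal plan length = 3; 3 ≤ 3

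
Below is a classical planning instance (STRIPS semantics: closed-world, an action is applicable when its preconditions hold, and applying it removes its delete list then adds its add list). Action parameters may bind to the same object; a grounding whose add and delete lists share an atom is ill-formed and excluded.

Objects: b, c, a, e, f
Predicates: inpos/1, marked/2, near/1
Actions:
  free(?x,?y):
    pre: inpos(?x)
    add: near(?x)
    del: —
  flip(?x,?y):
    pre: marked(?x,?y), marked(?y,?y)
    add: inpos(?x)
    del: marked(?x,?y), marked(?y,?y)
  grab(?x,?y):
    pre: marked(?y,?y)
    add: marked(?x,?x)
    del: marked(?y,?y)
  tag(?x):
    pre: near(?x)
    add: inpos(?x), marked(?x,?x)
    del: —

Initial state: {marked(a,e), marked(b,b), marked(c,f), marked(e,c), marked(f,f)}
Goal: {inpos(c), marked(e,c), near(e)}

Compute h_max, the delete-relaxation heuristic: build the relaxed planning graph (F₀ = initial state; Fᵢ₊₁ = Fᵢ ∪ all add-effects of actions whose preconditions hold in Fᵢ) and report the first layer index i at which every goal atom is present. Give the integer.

3

F0 = init (5 atoms)
F1 = F0 ∪ {inpos(b), inpos(c), inpos(f), marked(a,a), marked(c,c), marked(e,e)}  (11 atoms)
F2 = F1 ∪ {inpos(a), inpos(e), near(b), near(c), near(f)}  (16 atoms)
F3 = F2 ∪ {near(a), near(e)}  (18 atoms)
goal ⊆ F3  ⇒  h_max = 3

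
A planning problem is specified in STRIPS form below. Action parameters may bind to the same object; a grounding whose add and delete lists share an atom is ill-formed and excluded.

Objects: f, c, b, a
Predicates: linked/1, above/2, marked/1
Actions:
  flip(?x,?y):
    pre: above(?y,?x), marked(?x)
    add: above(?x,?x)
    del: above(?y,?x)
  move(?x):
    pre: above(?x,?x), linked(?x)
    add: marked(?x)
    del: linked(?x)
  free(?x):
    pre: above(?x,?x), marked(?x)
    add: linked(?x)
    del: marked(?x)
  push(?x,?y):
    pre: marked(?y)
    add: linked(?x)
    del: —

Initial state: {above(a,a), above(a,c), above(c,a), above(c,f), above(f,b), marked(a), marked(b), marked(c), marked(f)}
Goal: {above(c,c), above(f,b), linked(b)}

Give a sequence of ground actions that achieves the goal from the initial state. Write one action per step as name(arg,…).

flip(c,a); push(b,f)

1. flip(c,a)  →  {above(a,a), above(c,a), above(c,c), above(c,f), above(f,b), marked(a), marked(b), marked(c), marked(f)}
2. push(b,f)  →  {above(a,a), above(c,a), above(c,c), above(c,f), above(f,b), linked(b), marked(a), marked(b), marked(c), marked(f)}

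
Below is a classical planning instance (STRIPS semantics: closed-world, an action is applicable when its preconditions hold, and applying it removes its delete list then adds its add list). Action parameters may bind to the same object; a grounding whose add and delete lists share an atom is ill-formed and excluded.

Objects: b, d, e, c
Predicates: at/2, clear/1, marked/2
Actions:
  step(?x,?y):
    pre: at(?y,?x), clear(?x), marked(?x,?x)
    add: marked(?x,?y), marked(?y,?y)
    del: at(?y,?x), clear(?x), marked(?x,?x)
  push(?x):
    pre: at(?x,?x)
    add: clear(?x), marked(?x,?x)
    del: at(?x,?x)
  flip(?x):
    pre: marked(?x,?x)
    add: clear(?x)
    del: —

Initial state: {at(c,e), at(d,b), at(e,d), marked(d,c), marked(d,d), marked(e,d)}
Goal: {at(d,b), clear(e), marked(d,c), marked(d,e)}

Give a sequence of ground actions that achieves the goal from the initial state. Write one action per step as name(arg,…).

1. flip(d)  →  {at(c,e), at(d,b), at(e,d), clear(d), marked(d,c), marked(d,d), marked(e,d)}
2. step(d,e)  →  {at(c,e), at(d,b), marked(d,c), marked(d,e), marked(e,d), marked(e,e)}
3. flip(e)  →  {at(c,e), at(d,b), clear(e), marked(d,c), marked(d,e), marked(e,d), marked(e,e)}

flip(d); step(d,e); flip(e)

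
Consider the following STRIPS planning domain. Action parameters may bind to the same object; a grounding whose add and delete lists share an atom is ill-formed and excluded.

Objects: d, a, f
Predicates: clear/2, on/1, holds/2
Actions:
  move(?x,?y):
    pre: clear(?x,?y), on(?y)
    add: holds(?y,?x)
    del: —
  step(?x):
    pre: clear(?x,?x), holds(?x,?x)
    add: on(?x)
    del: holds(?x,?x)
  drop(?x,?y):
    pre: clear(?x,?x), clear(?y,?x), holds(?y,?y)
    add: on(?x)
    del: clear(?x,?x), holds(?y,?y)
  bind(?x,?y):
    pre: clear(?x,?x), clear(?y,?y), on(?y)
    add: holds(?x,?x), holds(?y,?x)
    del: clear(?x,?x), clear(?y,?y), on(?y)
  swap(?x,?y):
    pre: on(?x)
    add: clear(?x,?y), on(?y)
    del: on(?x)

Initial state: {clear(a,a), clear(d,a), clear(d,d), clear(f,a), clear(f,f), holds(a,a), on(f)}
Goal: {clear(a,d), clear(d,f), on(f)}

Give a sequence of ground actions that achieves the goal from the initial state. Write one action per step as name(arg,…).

1. step(a)  →  {clear(a,a), clear(d,a), clear(d,d), clear(f,a), clear(f,f), on(a), on(f)}
2. swap(a,d)  →  {clear(a,a), clear(a,d), clear(d,a), clear(d,d), clear(f,a), clear(f,f), on(d), on(f)}
3. swap(d,f)  →  {clear(a,a), clear(a,d), clear(d,a), clear(d,d), clear(d,f), clear(f,a), clear(f,f), on(f)}

step(a); swap(a,d); swap(d,f)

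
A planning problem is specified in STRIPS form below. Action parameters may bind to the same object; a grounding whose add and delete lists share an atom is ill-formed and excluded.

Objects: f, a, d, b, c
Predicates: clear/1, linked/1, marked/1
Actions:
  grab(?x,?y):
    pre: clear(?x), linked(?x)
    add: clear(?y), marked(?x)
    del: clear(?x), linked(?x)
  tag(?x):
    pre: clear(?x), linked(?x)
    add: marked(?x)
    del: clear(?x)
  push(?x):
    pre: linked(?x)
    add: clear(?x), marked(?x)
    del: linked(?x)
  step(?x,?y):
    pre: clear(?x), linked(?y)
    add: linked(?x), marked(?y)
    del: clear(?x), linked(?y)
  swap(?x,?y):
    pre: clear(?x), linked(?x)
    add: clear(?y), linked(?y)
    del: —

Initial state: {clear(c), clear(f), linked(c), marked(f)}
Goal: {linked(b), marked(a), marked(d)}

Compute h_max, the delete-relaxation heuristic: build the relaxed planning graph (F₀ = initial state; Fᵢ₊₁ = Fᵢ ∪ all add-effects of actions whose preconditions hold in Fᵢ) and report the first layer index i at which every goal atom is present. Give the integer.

F0 = init (4 atoms)
F1 = F0 ∪ {clear(a), clear(b), clear(d), linked(a), linked(b), linked(d), linked(f), marked(c)}  (12 atoms)
F2 = F1 ∪ {marked(a), marked(b), marked(d)}  (15 atoms)
goal ⊆ F2  ⇒  h_max = 2

2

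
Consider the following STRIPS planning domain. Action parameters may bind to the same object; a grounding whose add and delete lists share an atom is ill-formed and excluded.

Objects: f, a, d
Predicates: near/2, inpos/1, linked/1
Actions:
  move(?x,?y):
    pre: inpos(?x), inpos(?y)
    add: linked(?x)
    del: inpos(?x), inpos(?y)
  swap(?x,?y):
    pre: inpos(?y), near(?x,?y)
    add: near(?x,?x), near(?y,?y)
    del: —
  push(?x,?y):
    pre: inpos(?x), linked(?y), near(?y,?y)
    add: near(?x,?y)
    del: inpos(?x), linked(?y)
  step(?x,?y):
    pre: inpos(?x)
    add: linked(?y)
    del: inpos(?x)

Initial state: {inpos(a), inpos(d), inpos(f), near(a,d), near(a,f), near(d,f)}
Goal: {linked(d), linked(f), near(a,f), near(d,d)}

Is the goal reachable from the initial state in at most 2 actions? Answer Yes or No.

No

1. move(f,f)  →  {inpos(a), inpos(d), linked(f), near(a,d), near(a,f), near(d,f)}
2. swap(a,d)  →  {inpos(a), inpos(d), linked(f), near(a,a), near(a,d), near(a,f), near(d,d), near(d,f)}
3. move(d,a)  →  {linked(d), linked(f), near(a,a), near(a,d), near(a,f), near(d,d), near(d,f)}
optimal plan length = 3; 3 > 2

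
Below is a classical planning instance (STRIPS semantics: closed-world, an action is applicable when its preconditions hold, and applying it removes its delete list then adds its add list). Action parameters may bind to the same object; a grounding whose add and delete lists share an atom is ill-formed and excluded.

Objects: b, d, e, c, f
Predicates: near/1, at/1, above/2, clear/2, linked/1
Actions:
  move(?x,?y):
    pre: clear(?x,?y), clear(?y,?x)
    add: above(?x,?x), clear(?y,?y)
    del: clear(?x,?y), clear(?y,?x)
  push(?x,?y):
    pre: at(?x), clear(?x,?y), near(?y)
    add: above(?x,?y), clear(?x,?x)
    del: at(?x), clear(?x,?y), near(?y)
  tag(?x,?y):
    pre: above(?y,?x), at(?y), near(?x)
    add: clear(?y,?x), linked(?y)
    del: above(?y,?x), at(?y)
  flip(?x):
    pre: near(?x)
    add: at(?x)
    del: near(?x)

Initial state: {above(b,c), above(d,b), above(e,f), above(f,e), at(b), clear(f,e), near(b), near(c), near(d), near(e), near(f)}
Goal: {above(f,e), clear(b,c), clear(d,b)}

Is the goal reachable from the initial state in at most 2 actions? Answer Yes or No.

1. tag(c,b)  →  {above(d,b), above(e,f), above(f,e), clear(b,c), clear(f,e), linked(b), near(b), near(c), near(d), near(e), near(f)}
2. flip(d)  →  {above(d,b), above(e,f), above(f,e), at(d), clear(b,c), clear(f,e), linked(b), near(b), near(c), near(e), near(f)}
3. tag(b,d)  →  {above(e,f), above(f,e), clear(b,c), clear(d,b), clear(f,e), linked(b), linked(d), near(b), near(c), near(e), near(f)}
optimal plan length = 3; 3 > 2

No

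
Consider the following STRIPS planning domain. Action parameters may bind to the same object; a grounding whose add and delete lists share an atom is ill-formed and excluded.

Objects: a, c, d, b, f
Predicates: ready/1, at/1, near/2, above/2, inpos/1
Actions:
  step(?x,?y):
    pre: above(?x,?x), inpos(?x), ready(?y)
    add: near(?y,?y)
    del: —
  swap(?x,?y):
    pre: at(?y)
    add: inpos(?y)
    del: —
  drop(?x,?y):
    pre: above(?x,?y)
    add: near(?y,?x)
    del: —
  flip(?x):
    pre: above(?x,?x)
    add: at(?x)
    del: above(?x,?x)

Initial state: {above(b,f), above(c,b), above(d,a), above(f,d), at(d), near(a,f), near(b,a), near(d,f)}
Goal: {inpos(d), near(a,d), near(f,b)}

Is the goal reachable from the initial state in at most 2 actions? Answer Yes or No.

No

1. swap(a,d)  →  {above(b,f), above(c,b), above(d,a), above(f,d), at(d), inpos(d), near(a,f), near(b,a), near(d,f)}
2. drop(d,a)  →  {above(b,f), above(c,b), above(d,a), above(f,d), at(d), inpos(d), near(a,d), near(a,f), near(b,a), near(d,f)}
3. drop(b,f)  →  {above(b,f), above(c,b), above(d,a), above(f,d), at(d), inpos(d), near(a,d), near(a,f), near(b,a), near(d,f), near(f,b)}
optimal plan length = 3; 3 > 2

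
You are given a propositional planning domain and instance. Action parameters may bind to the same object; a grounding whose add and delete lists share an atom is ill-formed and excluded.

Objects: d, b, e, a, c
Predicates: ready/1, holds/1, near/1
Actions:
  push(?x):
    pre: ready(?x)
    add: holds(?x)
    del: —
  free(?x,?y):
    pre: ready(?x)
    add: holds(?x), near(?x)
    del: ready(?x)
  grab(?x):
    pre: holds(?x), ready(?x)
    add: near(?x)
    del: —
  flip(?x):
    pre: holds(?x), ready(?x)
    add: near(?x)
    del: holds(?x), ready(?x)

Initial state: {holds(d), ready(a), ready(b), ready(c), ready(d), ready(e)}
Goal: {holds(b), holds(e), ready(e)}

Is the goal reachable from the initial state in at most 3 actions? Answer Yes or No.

1. push(b)  →  {holds(b), holds(d), ready(a), ready(b), ready(c), ready(d), ready(e)}
2. push(e)  →  {holds(b), holds(d), holds(e), ready(a), ready(b), ready(c), ready(d), ready(e)}
optimal plan length = 2; 2 ≤ 3

Yes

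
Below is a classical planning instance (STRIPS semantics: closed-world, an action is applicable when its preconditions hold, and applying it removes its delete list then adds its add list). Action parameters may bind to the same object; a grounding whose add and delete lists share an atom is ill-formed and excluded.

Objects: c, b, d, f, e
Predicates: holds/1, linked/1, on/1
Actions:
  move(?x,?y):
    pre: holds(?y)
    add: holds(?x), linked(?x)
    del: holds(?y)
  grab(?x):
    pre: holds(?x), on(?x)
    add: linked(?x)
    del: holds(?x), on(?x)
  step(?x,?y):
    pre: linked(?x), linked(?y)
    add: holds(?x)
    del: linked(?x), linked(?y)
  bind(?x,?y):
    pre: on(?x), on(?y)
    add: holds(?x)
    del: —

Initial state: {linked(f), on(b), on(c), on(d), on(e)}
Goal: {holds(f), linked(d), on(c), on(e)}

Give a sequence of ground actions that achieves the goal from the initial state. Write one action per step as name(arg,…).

1. step(f,f)  →  {holds(f), on(b), on(c), on(d), on(e)}
2. move(d,f)  →  {holds(d), linked(d), on(b), on(c), on(d), on(e)}
3. move(f,d)  →  {holds(f), linked(d), linked(f), on(b), on(c), on(d), on(e)}

step(f,f); move(d,f); move(f,d)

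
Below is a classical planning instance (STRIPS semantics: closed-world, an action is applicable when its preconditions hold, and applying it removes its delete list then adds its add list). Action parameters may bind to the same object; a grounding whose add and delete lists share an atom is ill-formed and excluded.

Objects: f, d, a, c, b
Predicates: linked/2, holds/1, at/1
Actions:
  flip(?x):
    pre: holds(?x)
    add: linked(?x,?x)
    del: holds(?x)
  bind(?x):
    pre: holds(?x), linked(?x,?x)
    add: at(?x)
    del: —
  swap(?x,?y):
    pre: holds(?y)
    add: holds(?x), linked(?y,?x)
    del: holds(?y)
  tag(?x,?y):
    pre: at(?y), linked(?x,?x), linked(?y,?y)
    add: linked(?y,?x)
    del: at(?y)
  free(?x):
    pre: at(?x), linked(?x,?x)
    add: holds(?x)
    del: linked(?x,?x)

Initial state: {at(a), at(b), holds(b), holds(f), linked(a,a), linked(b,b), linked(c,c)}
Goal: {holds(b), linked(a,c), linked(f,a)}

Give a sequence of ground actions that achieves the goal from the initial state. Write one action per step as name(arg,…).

swap(a,f); swap(c,a)

1. swap(a,f)  →  {at(a), at(b), holds(a), holds(b), linked(a,a), linked(b,b), linked(c,c), linked(f,a)}
2. swap(c,a)  →  {at(a), at(b), holds(b), holds(c), linked(a,a), linked(a,c), linked(b,b), linked(c,c), linked(f,a)}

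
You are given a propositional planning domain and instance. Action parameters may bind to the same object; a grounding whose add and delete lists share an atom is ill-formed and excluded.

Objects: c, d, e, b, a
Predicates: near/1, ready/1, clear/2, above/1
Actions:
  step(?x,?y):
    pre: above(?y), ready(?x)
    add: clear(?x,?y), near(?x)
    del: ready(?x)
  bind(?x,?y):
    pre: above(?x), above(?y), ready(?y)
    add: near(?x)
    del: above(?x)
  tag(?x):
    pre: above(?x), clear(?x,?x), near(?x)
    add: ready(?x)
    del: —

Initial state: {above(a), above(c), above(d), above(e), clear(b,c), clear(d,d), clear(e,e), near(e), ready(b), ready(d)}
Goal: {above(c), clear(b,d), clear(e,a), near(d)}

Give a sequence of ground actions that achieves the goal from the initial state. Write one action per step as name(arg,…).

1. step(d,c)  →  {above(a), above(c), above(d), above(e), clear(b,c), clear(d,c), clear(d,d), clear(e,e), near(d), near(e), ready(b)}
2. step(b,d)  →  {above(a), above(c), above(d), above(e), clear(b,c), clear(b,d), clear(d,c), clear(d,d), clear(e,e), near(b), near(d), near(e)}
3. tag(e)  →  {above(a), above(c), above(d), above(e), clear(b,c), clear(b,d), clear(d,c), clear(d,d), clear(e,e), near(b), near(d), near(e), ready(e)}
4. step(e,a)  →  {above(a), above(c), above(d), above(e), clear(b,c), clear(b,d), clear(d,c), clear(d,d), clear(e,a), clear(e,e), near(b), near(d), near(e)}

step(d,c); step(b,d); tag(e); step(e,a)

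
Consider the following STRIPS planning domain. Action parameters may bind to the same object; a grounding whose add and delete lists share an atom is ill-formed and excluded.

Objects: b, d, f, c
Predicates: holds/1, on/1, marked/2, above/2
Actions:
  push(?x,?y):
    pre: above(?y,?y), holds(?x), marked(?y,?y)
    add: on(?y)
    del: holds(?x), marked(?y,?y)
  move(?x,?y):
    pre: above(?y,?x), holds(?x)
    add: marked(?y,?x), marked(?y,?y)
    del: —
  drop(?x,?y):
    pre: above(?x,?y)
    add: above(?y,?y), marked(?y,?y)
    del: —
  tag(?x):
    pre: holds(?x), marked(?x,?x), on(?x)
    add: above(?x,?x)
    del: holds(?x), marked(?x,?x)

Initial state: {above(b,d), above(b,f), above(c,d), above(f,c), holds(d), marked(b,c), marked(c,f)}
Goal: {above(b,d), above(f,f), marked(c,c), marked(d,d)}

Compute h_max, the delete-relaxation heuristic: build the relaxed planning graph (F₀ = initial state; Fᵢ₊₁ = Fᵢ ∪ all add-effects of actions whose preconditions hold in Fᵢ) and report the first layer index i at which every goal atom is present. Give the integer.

F0 = init (7 atoms)
F1 = F0 ∪ {above(c,c), above(d,d), above(f,f), marked(b,b), marked(b,d), marked(c,c), marked(c,d), marked(d,d), marked(f,f)}  (16 atoms)
goal ⊆ F1  ⇒  h_max = 1

1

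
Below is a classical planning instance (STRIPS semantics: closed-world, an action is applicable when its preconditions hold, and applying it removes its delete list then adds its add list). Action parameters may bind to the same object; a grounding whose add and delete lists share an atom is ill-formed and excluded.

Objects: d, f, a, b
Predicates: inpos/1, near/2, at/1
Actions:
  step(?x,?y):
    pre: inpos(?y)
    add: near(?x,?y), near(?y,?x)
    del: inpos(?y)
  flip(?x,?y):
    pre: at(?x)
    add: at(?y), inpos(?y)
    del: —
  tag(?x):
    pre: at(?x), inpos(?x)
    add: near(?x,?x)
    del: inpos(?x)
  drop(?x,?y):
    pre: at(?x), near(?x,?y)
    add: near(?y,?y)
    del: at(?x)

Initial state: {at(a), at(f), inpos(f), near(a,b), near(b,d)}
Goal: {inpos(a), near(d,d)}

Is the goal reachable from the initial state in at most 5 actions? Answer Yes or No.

Yes

1. step(d,f)  →  {at(a), at(f), near(a,b), near(b,d), near(d,f), near(f,d)}
2. flip(f,a)  →  {at(a), at(f), inpos(a), near(a,b), near(b,d), near(d,f), near(f,d)}
3. drop(f,d)  →  {at(a), inpos(a), near(a,b), near(b,d), near(d,d), near(d,f), near(f,d)}
optimal plan length = 3; 3 ≤ 5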